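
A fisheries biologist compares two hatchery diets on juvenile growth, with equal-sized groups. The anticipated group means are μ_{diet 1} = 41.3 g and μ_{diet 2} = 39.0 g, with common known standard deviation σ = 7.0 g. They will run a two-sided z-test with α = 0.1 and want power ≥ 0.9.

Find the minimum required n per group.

Standardized effect: d = |μ_{diet 1} − μ_{diet 2}| / σ = |41.3 − 39.0| / 7.0 = 0.3286
Set Φ(δ − 1.645) = 0.9; then δ − 1.645 = Φ⁻¹(0.9) = 1.282, giving δ = 2.926.
(The Φ(−δ − z_{α/2}) term is vanishingly small for δ > 0 and is dropped in the standard sample-size formula.)
δ = d·√(n/2) ⇒ n = 2(δ/d)² = 2 × (2.926 / 0.3286)² = 158.65.
Rounding up, n = 159 per group.

n = 159 per group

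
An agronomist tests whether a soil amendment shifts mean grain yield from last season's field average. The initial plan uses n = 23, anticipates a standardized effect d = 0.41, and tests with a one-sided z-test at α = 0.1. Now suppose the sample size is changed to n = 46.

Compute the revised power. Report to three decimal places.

With n = 46: δ = d·√n = 0.41 × √46 = 2.7808. Critical value z_{0.1} = 1.282.
Revised power = P(Z > 1.282 − δ) = Φ(1.499) = 0.9331.

Power ≈ 0.933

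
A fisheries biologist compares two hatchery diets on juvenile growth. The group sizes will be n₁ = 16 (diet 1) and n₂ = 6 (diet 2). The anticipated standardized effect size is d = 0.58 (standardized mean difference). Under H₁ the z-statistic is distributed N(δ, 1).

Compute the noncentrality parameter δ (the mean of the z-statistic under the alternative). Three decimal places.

δ ≈ 1.212

δ = d / √(1/n₁ + 1/n₂) = 0.58 / √(1/16 + 1/6) = 1.2116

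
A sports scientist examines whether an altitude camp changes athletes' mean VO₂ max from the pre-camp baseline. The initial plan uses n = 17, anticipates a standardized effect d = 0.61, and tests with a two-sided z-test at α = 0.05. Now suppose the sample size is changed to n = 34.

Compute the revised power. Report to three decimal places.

Power ≈ 0.945

With n = 34: δ = d·√n = 0.61 × √34 = 3.5569. Critical value z_{0.025} = 1.960.
Revised power = Φ(δ − 1.960) + Φ(−δ − 1.960) = Φ(1.597) + Φ(-5.517) = 0.9449 + 0.0000 = 0.9449.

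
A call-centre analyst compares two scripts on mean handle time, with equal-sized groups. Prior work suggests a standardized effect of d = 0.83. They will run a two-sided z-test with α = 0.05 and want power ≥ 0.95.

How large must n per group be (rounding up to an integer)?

Set Φ(δ − 1.960) = 0.95; then δ − 1.960 = Φ⁻¹(0.95) = 1.645, giving δ = 3.605.
(For δ > 0 the lower-tail rejection region contributes negligibly to power, so the one-term inversion is standard.)
δ = d·√(n/2) ⇒ n = 2(δ/d)² = 2 × (3.605 / 0.83)² = 37.73.
Rounding up, n = 38 per group.

n = 38 per group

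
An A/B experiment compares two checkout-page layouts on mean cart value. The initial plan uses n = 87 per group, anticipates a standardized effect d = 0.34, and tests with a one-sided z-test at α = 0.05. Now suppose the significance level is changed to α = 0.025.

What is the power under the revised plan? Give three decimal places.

δ = d·√(n/2) = 0.34 × √(87/2) = 2.2425 (unchanged). New critical value: z_{0.025} = 1.960.
Revised power = P(Z > 1.960 − δ) = Φ(0.282) = 0.6112.

Power ≈ 0.611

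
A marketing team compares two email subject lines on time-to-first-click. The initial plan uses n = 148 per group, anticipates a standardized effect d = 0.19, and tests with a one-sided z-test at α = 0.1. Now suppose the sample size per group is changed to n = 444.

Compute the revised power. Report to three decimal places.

With n = 444 per group: δ = d·√(n/2) = 0.19 × √(444/2) = 2.8309. Critical value z_{0.1} = 1.282.
Revised power = Φ(δ − 1.282) = Φ(1.549) = 0.9394.

Power ≈ 0.939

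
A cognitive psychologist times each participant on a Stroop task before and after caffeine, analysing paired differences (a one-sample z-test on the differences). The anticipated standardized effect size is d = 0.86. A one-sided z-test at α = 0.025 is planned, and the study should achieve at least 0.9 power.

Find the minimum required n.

n = 15

For power 0.9 need Φ(δ − z_{0.025}) = 0.9, so δ = z_{0.025} + z_{0.10} = 1.960 + 1.282 = 3.242.
δ = d·√n ⇒ n = (δ/d)² = (3.242 / 0.86)² = 14.21.
Round up to the next whole unit.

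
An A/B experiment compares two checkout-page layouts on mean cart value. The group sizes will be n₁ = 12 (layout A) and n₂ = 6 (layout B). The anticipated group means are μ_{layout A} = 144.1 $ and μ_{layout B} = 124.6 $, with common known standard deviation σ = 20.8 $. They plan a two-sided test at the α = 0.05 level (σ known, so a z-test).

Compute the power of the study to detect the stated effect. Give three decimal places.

Standardized effect: d = |μ_{layout A} − μ_{layout B}| / σ = |144.1 − 124.6| / 20.8 = 0.9375
Noncentrality parameter: δ = d / √(1/n₁ + 1/n₂) = 0.9375 / √(1/12 + 1/6) = 1.8750
Critical value for a two-sided test at α = 0.05: z_{α/2} = 1.960.
Power = Φ(δ − 1.960) + Φ(−δ − 1.960) = Φ(-0.085) + Φ(-3.835) = 0.4661 + 0.0001 = 0.4662.

Power ≈ 0.466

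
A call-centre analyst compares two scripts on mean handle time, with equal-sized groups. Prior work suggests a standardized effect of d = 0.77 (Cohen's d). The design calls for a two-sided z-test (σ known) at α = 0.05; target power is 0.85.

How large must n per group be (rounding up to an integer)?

Set Φ(δ − 1.960) = 0.85; then δ − 1.960 = Φ⁻¹(0.85) = 1.036, giving δ = 2.996.
(The Φ(−δ − z_{α/2}) term is vanishingly small for δ > 0 and is dropped in the standard sample-size formula.)
δ = d·√(n/2) ⇒ n = 2(δ/d)² = 2 × (2.996 / 0.77)² = 30.29.
Round up to the next whole unit.

n = 31 per group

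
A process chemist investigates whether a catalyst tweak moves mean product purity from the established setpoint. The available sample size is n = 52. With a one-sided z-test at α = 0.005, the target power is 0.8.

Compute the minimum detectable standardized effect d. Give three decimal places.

Required noncentrality: δ = z_{0.005} + z_{0.20} = 2.576 + 0.842 = 3.417.
δ = d·√n ⇒ d = δ/√n = 3.417/√52 = 0.4739.

d ≈ 0.474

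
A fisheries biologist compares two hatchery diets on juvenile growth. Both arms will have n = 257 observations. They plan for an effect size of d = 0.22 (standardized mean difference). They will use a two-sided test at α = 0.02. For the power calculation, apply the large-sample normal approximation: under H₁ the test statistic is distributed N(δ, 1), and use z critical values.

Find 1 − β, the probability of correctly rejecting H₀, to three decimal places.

Noncentrality parameter: δ = d·√(n/2) = 0.22 × √(257/2) = 2.4939
Critical value for a two-sided test at α = 0.02: z_{α/2} = 2.326.
Power = Φ(δ − 2.326) + Φ(−δ − 2.326) = Φ(0.168) + Φ(-4.820) = 0.5665 + 0.0000 = 0.5665.

Power ≈ 0.567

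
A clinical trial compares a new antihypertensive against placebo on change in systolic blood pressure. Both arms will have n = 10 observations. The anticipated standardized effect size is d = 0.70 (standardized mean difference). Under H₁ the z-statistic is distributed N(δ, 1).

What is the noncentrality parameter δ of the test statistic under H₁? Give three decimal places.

δ = d·√(n/2) = 0.70 × √(10/2) = 1.5652

δ ≈ 1.565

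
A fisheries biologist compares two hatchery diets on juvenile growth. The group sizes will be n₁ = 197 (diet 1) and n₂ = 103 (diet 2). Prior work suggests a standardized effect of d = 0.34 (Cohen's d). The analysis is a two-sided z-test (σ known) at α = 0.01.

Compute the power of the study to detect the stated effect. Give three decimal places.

Power ≈ 0.587

Noncentrality parameter: δ = d / √(1/n₁ + 1/n₂) = 0.34 / √(1/197 + 1/103) = 2.7962
Two-sided α = 0.01 → critical value z_{0.005} = 2.576.
Power = Φ(δ − 2.576) + Φ(−δ − 2.576) = Φ(0.220) + Φ(-5.372) = 0.5872 + 0.0000 = 0.5872.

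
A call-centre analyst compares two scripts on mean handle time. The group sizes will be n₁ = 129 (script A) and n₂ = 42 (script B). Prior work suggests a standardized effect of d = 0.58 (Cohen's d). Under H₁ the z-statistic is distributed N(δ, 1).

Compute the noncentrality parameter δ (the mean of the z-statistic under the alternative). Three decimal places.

δ = d / √(1/n₁ + 1/n₂) = 0.58 / √(1/129 + 1/42) = 3.2647

δ ≈ 3.265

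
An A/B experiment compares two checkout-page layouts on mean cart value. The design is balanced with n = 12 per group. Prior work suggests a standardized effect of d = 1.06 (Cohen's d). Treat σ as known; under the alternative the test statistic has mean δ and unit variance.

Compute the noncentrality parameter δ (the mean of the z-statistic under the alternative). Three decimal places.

The noncentrality parameter scales effect size by the design's sample-size factor: δ = d·√(n/2) = 1.06 × √(12/2) = 2.5965

δ ≈ 2.596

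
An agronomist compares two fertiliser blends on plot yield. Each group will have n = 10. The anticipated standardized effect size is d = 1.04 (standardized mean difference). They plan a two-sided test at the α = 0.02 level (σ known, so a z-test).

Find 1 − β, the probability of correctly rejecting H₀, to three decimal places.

Power ≈ 0.500

Noncentrality parameter: δ = d·√(n/2) = 1.04 × √(10/2) = 2.3255
Two-sided α = 0.02 → critical value z_{0.01} = 2.326.
Power = Φ(δ − 2.326) + Φ(−δ − 2.326) = Φ(-0.001) + Φ(-4.652) = 0.4997 + 0.0000 = 0.4997.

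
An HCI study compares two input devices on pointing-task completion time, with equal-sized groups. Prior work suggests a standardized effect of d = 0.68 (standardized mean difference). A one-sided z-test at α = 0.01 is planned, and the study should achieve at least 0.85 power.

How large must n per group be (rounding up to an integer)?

n = 49 per group

Set Φ(δ − 2.326) = 0.85; then δ − 2.326 = Φ⁻¹(0.85) = 1.036, giving δ = 3.363.
δ = d·√(n/2) ⇒ n = 2(δ/d)² = 2 × (3.363 / 0.68)² = 48.91.
Rounding up, n = 49 per group.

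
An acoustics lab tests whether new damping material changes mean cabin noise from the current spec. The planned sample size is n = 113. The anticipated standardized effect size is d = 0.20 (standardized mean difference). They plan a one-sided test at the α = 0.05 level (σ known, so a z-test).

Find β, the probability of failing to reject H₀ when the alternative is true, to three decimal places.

Noncentrality parameter: λ = d·√n = 0.20 × √113 = 2.1260
Critical value for a one-sided test at α = 0.05: z_α = 1.645.
Power = Φ(λ − 1.645) = Φ(0.481) = 0.6848.
Type II error: β = 1 − power = 1 − 0.6848 = 0.3152.

β ≈ 0.315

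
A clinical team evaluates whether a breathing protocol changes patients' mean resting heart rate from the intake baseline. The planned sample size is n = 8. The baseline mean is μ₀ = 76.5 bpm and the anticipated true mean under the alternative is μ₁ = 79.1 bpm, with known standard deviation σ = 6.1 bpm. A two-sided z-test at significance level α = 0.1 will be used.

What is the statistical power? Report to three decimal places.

Standardized effect: d = |μ₁ − μ₀| / σ = |79.1 − 76.5| / 6.1 = 0.4262
Noncentrality parameter: δ = d·√n = 0.4262 × √8 = 1.2056
Critical value for a two-sided test at α = 0.1: z_{α/2} = 1.645.
Power = Φ(δ − 1.645) + Φ(−δ − 1.645) = Φ(-0.439) + Φ(-2.850) = 0.3302 + 0.0022 = 0.3324.

Power ≈ 0.332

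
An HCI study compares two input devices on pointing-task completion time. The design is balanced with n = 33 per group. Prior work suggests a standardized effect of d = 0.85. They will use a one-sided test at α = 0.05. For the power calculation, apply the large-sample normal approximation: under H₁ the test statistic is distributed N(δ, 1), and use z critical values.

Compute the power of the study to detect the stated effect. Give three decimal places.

Noncentrality parameter: δ = d·√(n/2) = 0.85 × √(33/2) = 3.4527
One-sided α = 0.05 → critical value z_{0.05} = 1.645.
Power = P(Z > 1.645 − δ) = Φ(1.808) = 0.9647.

Power ≈ 0.965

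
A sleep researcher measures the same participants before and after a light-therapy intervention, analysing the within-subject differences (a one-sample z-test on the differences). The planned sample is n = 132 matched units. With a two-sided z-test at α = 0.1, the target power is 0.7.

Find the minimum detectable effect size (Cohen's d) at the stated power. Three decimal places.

Need Φ(δ − 1.645) = 0.7, so δ = 1.645 + 0.524 = 2.169.
(The second rejection-region term Φ(−δ − z_{α/2}) is negligible and dropped.)
δ = d·√n ⇒ d = δ/√n = 2.169/√132 = 0.1888.

d ≈ 0.189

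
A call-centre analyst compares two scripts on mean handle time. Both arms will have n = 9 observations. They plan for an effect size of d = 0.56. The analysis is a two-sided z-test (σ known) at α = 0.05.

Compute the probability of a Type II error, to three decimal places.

Noncentrality parameter: δ = d·√(n/2) = 0.56 × √(9/2) = 1.1879
Critical value for a two-sided test at α = 0.05: z_{α/2} = 1.960.
Power = Φ(δ − 1.960) + Φ(−δ − 1.960) = Φ(-0.772) + Φ(-3.148) = 0.2200 + 0.0008 = 0.2209.
Type II error: β = 1 − power = 1 − 0.2209 = 0.7791.

β ≈ 0.779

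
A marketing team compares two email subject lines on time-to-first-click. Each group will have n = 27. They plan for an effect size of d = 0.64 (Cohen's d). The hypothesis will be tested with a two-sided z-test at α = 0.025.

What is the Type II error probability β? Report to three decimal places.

Noncentrality parameter: δ = d·√(n/2) = 0.64 × √(27/2) = 2.3515
Critical value for a two-sided test at α = 0.025: z_{α/2} = 2.241.
Power = Φ(δ − 2.241) + Φ(−δ − 2.241) = Φ(0.110) + Φ(-4.593) = 0.5438 + 0.0000 = 0.5438.
Type II error: β = 1 − power = 1 − 0.5438 = 0.4562.

β ≈ 0.456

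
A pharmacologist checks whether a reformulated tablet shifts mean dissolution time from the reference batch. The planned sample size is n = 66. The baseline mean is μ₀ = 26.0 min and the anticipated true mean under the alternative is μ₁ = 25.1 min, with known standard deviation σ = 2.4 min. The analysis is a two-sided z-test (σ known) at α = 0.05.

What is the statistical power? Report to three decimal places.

Standardized effect: d = |μ₁ − μ₀| / σ = |25.1 − 26.0| / 2.4 = 0.3750
Noncentrality parameter: δ = d·√n = 0.3750 × √66 = 3.0465
Critical value for a two-sided test at α = 0.05: z_{α/2} = 1.960.
Power = Φ(δ − 1.960) + Φ(−δ − 1.960) = Φ(1.087) + Φ(-5.006) = 0.8614 + 0.0000 = 0.8614.

Power ≈ 0.861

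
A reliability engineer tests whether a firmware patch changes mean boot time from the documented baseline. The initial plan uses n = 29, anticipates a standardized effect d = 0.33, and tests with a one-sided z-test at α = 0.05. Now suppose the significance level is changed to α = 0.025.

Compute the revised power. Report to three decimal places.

δ = d·√n = 0.33 × √29 = 1.7771 (unchanged). New critical value: z_{0.025} = 1.960.
Revised power = Φ(δ − 1.960) = Φ(-0.183) = 0.4275.

Power ≈ 0.427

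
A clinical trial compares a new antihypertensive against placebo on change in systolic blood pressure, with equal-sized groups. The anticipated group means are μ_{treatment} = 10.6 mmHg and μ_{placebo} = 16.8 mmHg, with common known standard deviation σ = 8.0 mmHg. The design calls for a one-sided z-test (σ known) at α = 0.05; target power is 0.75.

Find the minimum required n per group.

Standardized effect: d = |μ_{treatment} − μ_{placebo}| / σ = |10.6 − 16.8| / 8.0 = 0.7750
For power 0.75 need Φ(δ − z_{0.05}) = 0.75, so δ = z_{0.05} + z_{0.25} = 1.645 + 0.674 = 2.319.
δ = d·√(n/2) ⇒ n = 2(δ/d)² = 2 × (2.319 / 0.7750)² = 17.91.
Rounding up, n = 18 per group.

n = 18 per group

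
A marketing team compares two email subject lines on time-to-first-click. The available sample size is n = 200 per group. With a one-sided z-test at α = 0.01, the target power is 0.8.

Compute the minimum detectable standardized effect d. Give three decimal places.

d ≈ 0.317

Required noncentrality: δ = z_{0.01} + z_{0.20} = 2.326 + 0.842 = 3.168.
δ = d·√(n/2) ⇒ d = δ/√(n/2) = 3.168/√(200/2) = 0.3168.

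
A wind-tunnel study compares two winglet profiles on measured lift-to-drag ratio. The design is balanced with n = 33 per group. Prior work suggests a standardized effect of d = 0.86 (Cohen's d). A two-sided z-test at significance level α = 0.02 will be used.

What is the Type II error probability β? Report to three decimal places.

β ≈ 0.122

Noncentrality parameter: δ = d·√(n/2) = 0.86 × √(33/2) = 3.4933
Two-sided α = 0.02 → critical value z_{0.01} = 2.326.
Power = Φ(δ − 2.326) + Φ(−δ − 2.326) = Φ(1.167) + Φ(-5.820) = 0.8784 + 0.0000 = 0.8784.
Type II error: β = 1 − power = 1 − 0.8784 = 0.1216.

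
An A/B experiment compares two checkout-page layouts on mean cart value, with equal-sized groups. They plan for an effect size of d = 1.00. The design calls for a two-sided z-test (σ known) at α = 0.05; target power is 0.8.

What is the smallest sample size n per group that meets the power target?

n = 16 per group

Set Φ(δ − 1.960) = 0.8; then δ − 1.960 = Φ⁻¹(0.8) = 0.842, giving δ = 2.802.
(The Φ(−δ − z_{α/2}) term is vanishingly small for δ > 0 and is dropped in the standard sample-size formula.)
δ = d·√(n/2) ⇒ n = 2(δ/d)² = 2 × (2.802 / 1.00)² = 15.70.
Round up to the next whole unit.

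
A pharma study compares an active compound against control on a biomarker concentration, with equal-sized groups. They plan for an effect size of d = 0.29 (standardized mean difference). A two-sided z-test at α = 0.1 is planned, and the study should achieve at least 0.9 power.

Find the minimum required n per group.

Set Φ(δ − 1.645) = 0.9; then δ − 1.645 = Φ⁻¹(0.9) = 1.282, giving δ = 2.926.
(Ignoring the negligible lower-tail rejection probability gives the usual closed-form inversion.)
δ = d·√(n/2) ⇒ n = 2(δ/d)² = 2 × (2.926 / 0.29)² = 203.66.
Rounding up, n = 204 per group.

n = 204 per group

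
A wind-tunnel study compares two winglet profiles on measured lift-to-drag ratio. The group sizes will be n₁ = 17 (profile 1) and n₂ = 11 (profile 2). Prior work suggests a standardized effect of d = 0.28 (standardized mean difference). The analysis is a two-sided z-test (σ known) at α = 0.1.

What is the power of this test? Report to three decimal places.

Power ≈ 0.187

Noncentrality parameter: δ = d / √(1/n₁ + 1/n₂) = 0.28 / √(1/17 + 1/11) = 0.7236
Two-sided α = 0.1 → critical value z_{0.05} = 1.645.
Power = Φ(δ − 1.645) + Φ(−δ − 1.645) = Φ(-0.921) + Φ(-2.368) = 0.1785 + 0.0089 = 0.1874.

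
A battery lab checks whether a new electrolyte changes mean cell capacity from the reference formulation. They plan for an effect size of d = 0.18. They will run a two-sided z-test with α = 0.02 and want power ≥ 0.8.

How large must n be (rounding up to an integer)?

n = 310

For power 0.8 need Φ(δ − z_{0.01}) = 0.8, so δ = z_{0.01} + z_{0.20} = 2.326 + 0.842 = 3.168.
(For δ > 0 the lower-tail rejection region contributes negligibly to power, so the one-term inversion is standard.)
δ = d·√n ⇒ n = (δ/d)² = (3.168 / 0.18)² = 309.75.
Rounding up, n = 310.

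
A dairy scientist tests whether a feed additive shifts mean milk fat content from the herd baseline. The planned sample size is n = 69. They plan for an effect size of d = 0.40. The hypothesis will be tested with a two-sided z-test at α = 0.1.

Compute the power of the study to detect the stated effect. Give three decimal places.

Power ≈ 0.953

Noncentrality parameter: δ = d·√n = 0.40 × √69 = 3.3226
Critical value for a two-sided test at α = 0.1: z_{α/2} = 1.645.
Power = Φ(δ − 1.645) + Φ(−δ − 1.645) = Φ(1.678) + Φ(-4.968) = 0.9533 + 0.0000 = 0.9533.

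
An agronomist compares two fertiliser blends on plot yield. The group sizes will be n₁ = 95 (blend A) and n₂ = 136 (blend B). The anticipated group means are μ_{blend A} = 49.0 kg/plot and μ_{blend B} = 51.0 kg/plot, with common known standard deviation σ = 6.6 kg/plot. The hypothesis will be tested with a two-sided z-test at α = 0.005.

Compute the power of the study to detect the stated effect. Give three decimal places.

Standardized effect: d = |μ_{blend A} − μ_{blend B}| / σ = |49.0 − 51.0| / 6.6 = 0.3030
Noncentrality parameter: δ = d / √(1/n₁ + 1/n₂) = 0.3030 / √(1/95 + 1/136) = 2.2663
Two-sided α = 0.005 → critical value z_{0.0025} = 2.807.
Power = Φ(δ − 2.807) + Φ(−δ − 2.807) = Φ(-0.541) + Φ(-5.073) = 0.2943 + 0.0000 = 0.2943.

Power ≈ 0.294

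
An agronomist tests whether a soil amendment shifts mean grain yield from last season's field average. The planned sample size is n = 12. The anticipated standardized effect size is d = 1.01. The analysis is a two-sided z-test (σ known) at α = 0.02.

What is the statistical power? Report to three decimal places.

Noncentrality parameter: δ = d·√n = 1.01 × √12 = 3.4987
Two-sided α = 0.02 → critical value z_{0.01} = 2.326.
Power = Φ(δ − 2.326) + Φ(−δ − 2.326) = Φ(1.172) + Φ(-5.825) = 0.8795 + 0.0000 = 0.8795.

Power ≈ 0.879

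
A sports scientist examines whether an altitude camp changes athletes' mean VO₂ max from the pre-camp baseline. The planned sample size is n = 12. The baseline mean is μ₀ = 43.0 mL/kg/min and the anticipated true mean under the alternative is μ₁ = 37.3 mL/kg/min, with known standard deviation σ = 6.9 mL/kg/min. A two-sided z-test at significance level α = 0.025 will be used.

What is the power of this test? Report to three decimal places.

Power ≈ 0.732

Standardized effect: d = |μ₁ − μ₀| / σ = |37.3 − 43.0| / 6.9 = 0.8261
Noncentrality parameter: δ = d·√n = 0.8261 × √12 = 2.8616
Critical value for a two-sided test at α = 0.025: z_{α/2} = 2.241.
Power = Φ(δ − 2.241) + Φ(−δ − 2.241) = Φ(0.620) + Φ(-5.103) = 0.7325 + 0.0000 = 0.7325.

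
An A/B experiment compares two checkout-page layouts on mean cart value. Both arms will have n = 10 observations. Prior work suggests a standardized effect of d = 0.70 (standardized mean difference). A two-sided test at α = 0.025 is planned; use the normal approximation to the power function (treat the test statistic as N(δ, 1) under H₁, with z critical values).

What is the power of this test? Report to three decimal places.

Power ≈ 0.250

Noncentrality parameter: δ = d·√(n/2) = 0.70 × √(10/2) = 1.5652
Two-sided α = 0.025 → critical value z_{0.0125} = 2.241.
Power = Φ(δ − 2.241) + Φ(−δ − 2.241) = Φ(-0.676) + Φ(-3.807) = 0.2495 + 0.0001 = 0.2495.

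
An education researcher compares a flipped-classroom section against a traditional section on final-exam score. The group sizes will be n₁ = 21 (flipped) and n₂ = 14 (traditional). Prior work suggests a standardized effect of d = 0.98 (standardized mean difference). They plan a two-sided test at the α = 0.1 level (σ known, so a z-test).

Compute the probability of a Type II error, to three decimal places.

β ≈ 0.116

Noncentrality parameter: δ = d / √(1/n₁ + 1/n₂) = 0.98 / √(1/21 + 1/14) = 2.8403
Critical value for a two-sided test at α = 0.1: z_{α/2} = 1.645.
Power = Φ(δ − 1.645) + Φ(−δ − 1.645) = Φ(1.195) + Φ(-4.485) = 0.8840 + 0.0000 = 0.8840.
Type II error: β = 1 − power = 1 − 0.8840 = 0.1160.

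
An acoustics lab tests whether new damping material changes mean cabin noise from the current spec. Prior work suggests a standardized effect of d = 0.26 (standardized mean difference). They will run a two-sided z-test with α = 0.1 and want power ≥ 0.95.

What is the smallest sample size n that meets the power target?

n = 161

For power 0.95 need Φ(δ − z_{0.05}) = 0.95, so δ = z_{0.05} + z_{0.05} = 1.645 + 1.645 = 3.290.
(For δ > 0 the lower-tail rejection region contributes negligibly to power, so the one-term inversion is standard.)
δ = d·√n ⇒ n = (δ/d)² = (3.290 / 0.26)² = 160.09.
Rounding up, n = 161.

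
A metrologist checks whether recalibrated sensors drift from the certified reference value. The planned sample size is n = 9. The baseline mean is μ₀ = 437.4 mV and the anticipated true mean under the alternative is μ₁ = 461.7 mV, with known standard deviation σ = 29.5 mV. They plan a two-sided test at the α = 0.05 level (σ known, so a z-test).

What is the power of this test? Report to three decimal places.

Standardized effect: d = |μ₁ − μ₀| / σ = |461.7 − 437.4| / 29.5 = 0.8237
Noncentrality parameter: δ = d·√n = 0.8237 × √9 = 2.4712
Two-sided α = 0.05 → critical value z_{0.025} = 1.960.
Power = Φ(δ − 1.960) + Φ(−δ − 1.960) = Φ(0.511) + Φ(-4.431) = 0.6954 + 0.0000 = 0.6954.

Power ≈ 0.695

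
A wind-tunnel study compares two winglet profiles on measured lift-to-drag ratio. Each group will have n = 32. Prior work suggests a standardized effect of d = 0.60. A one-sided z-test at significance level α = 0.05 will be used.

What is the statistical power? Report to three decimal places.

Power ≈ 0.775

Noncentrality parameter: δ = d·√(n/2) = 0.60 × √(32/2) = 2.4000
One-sided α = 0.05 → critical value z_{0.05} = 1.645.
Power = Φ(δ − 1.645) = Φ(0.755) = 0.7749.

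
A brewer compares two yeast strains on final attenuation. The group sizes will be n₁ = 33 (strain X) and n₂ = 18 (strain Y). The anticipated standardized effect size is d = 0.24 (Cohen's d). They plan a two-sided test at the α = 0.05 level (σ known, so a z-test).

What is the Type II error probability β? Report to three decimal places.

Noncentrality parameter: δ = d / √(1/n₁ + 1/n₂) = 0.24 / √(1/33 + 1/18) = 0.8191
Two-sided α = 0.05 → critical value z_{0.025} = 1.960.
Power = Φ(δ − 1.960) + Φ(−δ − 1.960) = Φ(-1.141) + Φ(-2.779) = 0.1270 + 0.0027 = 0.1297.
Type II error: β = 1 − power = 1 − 0.1297 = 0.8703.

β ≈ 0.870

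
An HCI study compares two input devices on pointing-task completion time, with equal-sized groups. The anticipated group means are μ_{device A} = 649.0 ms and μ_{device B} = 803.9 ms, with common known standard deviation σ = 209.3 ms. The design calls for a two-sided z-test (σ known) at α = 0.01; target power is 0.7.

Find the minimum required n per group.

Standardized effect: d = |μ_{device A} − μ_{device B}| / σ = |649.0 − 803.9| / 209.3 = 0.7401
For power 0.7 need Φ(δ − z_{0.005}) = 0.7, so δ = z_{0.005} + z_{0.30} = 2.576 + 0.524 = 3.100.
(The Φ(−δ − z_{α/2}) term is vanishingly small for δ > 0 and is dropped in the standard sample-size formula.)
δ = d·√(n/2) ⇒ n = 2(δ/d)² = 2 × (3.100 / 0.7401)² = 35.10.
Rounding up, n = 36 per group.

n = 36 per group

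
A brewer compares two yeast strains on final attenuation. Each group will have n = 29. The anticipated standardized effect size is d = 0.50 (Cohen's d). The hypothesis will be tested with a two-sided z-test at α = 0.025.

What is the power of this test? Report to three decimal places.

Noncentrality parameter: δ = d·√(n/2) = 0.50 × √(29/2) = 1.9039
Two-sided α = 0.025 → critical value z_{0.0125} = 2.241.
Power = Φ(δ − 2.241) + Φ(−δ − 2.241) = Φ(-0.337) + Φ(-4.145) = 0.3679 + 0.0000 = 0.3679.

Power ≈ 0.368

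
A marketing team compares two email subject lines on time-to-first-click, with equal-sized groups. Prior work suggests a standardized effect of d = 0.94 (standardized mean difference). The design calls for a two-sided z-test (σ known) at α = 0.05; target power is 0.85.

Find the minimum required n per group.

Set Φ(δ − 1.960) = 0.85; then δ − 1.960 = Φ⁻¹(0.85) = 1.036, giving δ = 2.996.
(For δ > 0 the lower-tail rejection region contributes negligibly to power, so the one-term inversion is standard.)
δ = d·√(n/2) ⇒ n = 2(δ/d)² = 2 × (2.996 / 0.94)² = 20.32.
Rounding up, n = 21 per group.

n = 21 per group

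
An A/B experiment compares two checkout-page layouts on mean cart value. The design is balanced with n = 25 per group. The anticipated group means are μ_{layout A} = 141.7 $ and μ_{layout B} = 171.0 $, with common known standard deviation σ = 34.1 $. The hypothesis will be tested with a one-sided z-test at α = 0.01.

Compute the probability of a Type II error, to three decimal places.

β ≈ 0.238

Standardized effect: d = |μ_{layout A} − μ_{layout B}| / σ = |141.7 − 171.0| / 34.1 = 0.8592
Noncentrality parameter: δ = d·√(n/2) = 0.8592 × √(25/2) = 3.0379
One-sided α = 0.01 → critical value z_{0.01} = 2.326.
Power = Φ(δ − 2.326) = Φ(0.712) = 0.7616.
Type II error: β = 1 − power = 1 − 0.7616 = 0.2384.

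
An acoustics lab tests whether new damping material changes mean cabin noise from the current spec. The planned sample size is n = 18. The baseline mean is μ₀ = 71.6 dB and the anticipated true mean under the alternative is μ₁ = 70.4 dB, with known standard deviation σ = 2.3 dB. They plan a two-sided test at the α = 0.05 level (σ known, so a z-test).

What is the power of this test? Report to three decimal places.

Standardized effect: d = |μ₁ − μ₀| / σ = |70.4 − 71.6| / 2.3 = 0.5217
Noncentrality parameter: δ = d·√n = 0.5217 × √18 = 2.2136
Critical value for a two-sided test at α = 0.05: z_{α/2} = 1.960.
Power = Φ(δ − 1.960) + Φ(−δ − 1.960) = Φ(0.254) + Φ(-4.174) = 0.6001 + 0.0000 = 0.6001.

Power ≈ 0.600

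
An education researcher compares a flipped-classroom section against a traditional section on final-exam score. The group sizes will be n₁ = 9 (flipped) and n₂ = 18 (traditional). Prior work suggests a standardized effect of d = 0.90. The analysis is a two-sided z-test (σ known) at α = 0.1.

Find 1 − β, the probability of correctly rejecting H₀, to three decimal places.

Power ≈ 0.712

Noncentrality parameter: δ = d / √(1/n₁ + 1/n₂) = 0.90 / √(1/9 + 1/18) = 2.2045
Critical value for a two-sided test at α = 0.1: z_{α/2} = 1.645.
Power = Φ(δ − 1.645) + Φ(−δ − 1.645) = Φ(0.560) + Φ(-3.849) = 0.7122 + 0.0001 = 0.7122.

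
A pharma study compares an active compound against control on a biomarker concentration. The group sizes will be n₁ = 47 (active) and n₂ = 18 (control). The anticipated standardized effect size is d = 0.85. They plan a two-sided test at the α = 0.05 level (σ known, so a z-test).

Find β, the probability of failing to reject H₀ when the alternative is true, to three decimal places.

Noncentrality parameter: δ = d / √(1/n₁ + 1/n₂) = 0.85 / √(1/47 + 1/18) = 3.0665
Critical value for a two-sided test at α = 0.05: z_{α/2} = 1.960.
Power = Φ(δ − 1.960) + Φ(−δ − 1.960) = Φ(1.107) + Φ(-5.026) = 0.8658 + 0.0000 = 0.8658.
Type II error: β = 1 − power = 1 − 0.8658 = 0.1342.

β ≈ 0.134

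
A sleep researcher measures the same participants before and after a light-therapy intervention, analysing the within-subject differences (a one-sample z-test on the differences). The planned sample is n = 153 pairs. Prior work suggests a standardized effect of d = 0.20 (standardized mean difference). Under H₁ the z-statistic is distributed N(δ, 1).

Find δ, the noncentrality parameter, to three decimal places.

δ = d·√n = 0.20 × √153 = 2.4739

δ ≈ 2.474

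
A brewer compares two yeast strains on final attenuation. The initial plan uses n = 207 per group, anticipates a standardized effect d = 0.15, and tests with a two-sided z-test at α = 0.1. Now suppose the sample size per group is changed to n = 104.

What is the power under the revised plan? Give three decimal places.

With n = 104 per group: δ = d·√(n/2) = 0.15 × √(104/2) = 1.0817. Critical value z_{0.05} = 1.645.
Revised power = Φ(δ − 1.645) + Φ(−δ − 1.645) = Φ(-0.563) + Φ(-2.727) = 0.2867 + 0.0032 = 0.2899.

Power ≈ 0.290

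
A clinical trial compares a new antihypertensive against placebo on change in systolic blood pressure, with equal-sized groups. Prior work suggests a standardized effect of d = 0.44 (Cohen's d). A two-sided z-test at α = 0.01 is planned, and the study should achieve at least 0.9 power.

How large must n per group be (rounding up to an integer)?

Set Φ(δ − 2.576) = 0.9; then δ − 2.576 = Φ⁻¹(0.9) = 1.282, giving δ = 3.857.
(The Φ(−δ − z_{α/2}) term is vanishingly small for δ > 0 and is dropped in the standard sample-size formula.)
δ = d·√(n/2) ⇒ n = 2(δ/d)² = 2 × (3.857 / 0.44)² = 153.71.
Round up to the next whole unit.

n = 154 per group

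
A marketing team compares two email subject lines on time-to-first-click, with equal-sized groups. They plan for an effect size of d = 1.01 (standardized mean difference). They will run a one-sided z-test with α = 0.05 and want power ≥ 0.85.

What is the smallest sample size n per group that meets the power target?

n = 15 per group

Set Φ(δ − 1.645) = 0.85; then δ − 1.645 = Φ⁻¹(0.85) = 1.036, giving δ = 2.681.
δ = d·√(n/2) ⇒ n = 2(δ/d)² = 2 × (2.681 / 1.01)² = 14.10.
Rounding up, n = 15 per group.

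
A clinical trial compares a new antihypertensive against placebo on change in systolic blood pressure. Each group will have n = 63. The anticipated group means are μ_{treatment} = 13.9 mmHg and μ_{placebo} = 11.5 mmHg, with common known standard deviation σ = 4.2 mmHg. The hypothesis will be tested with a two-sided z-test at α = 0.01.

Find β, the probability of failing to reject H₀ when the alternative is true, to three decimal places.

β ≈ 0.264

Standardized effect: d = |μ_{treatment} − μ_{placebo}| / σ = |13.9 − 11.5| / 4.2 = 0.5714
Noncentrality parameter: δ = d·√(n/2) = 0.5714 × √(63/2) = 3.2071
Two-sided α = 0.01 → critical value z_{0.005} = 2.576.
Power = Φ(δ − 2.576) + Φ(−δ − 2.576) = Φ(0.631) + Φ(-5.783) = 0.7361 + 0.0000 = 0.7361.
Type II error: β = 1 − power = 1 − 0.7361 = 0.2639.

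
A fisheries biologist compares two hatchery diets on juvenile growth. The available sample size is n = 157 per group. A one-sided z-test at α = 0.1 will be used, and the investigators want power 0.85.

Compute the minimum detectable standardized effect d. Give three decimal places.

Need Φ(δ − 1.282) = 0.85, so δ = 1.282 + 1.036 = 2.318.
δ = d·√(n/2) ⇒ d = δ/√(n/2) = 2.318/√(157/2) = 0.2616.

d ≈ 0.262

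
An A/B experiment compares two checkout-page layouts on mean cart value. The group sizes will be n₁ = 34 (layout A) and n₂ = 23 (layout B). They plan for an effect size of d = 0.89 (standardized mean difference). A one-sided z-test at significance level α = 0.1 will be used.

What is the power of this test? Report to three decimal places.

Noncentrality parameter: δ = d / √(1/n₁ + 1/n₂) = 0.89 / √(1/34 + 1/23) = 3.2965
One-sided α = 0.1 → critical value z_{0.1} = 1.282.
Power = P(Z > 1.282 − δ) = Φ(2.015) = 0.9780.

Power ≈ 0.978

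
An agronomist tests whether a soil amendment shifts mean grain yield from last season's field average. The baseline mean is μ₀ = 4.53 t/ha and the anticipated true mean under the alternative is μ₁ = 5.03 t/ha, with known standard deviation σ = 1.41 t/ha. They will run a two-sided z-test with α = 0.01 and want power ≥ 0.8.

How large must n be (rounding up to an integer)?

Standardized effect: d = |μ₁ − μ₀| / σ = |5.03 − 4.53| / 1.41 = 0.3546
For power 0.8 need Φ(δ − z_{0.005}) = 0.8, so δ = z_{0.005} + z_{0.20} = 2.576 + 0.842 = 3.417.
(For δ > 0 the lower-tail rejection region contributes negligibly to power, so the one-term inversion is standard.)
δ = d·√n ⇒ n = (δ/d)² = (3.417 / 0.3546)² = 92.88.
Round up to the next whole unit.

n = 93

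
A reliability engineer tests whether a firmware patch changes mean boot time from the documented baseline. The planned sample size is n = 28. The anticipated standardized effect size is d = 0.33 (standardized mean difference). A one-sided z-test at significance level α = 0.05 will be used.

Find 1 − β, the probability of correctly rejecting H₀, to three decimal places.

Noncentrality parameter: δ = d·√n = 0.33 × √28 = 1.7462
One-sided α = 0.05 → critical value z_{0.05} = 1.645.
Power = Φ(δ − 1.645) = Φ(0.101) = 0.5404.

Power ≈ 0.540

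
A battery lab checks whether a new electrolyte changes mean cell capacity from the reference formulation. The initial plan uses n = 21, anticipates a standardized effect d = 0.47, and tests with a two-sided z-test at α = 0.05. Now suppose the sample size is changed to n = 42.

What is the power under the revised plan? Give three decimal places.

With n = 42: δ = d·√n = 0.47 × √42 = 3.0459. Critical value z_{0.025} = 1.960.
Revised power = Φ(δ − 1.960) + Φ(−δ − 1.960) = Φ(1.086) + Φ(-5.006) = 0.8613 + 0.0000 = 0.8613.

Power ≈ 0.861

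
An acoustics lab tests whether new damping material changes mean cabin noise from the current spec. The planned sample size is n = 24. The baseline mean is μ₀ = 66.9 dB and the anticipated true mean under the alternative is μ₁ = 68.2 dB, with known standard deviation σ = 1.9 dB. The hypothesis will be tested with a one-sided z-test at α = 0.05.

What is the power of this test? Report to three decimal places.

Power ≈ 0.956

Standardized effect: d = |μ₁ − μ₀| / σ = |68.2 − 66.9| / 1.9 = 0.6842
Noncentrality parameter: δ = d·√n = 0.6842 × √24 = 3.3519
Critical value for a one-sided test at α = 0.05: z_α = 1.645.
Power = Φ(δ − 1.645) = Φ(1.707) = 0.9561.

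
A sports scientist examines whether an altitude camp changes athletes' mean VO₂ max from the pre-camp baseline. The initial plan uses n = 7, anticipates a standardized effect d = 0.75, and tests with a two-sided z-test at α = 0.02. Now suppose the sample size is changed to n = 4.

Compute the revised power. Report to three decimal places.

With n = 4: δ = d·√n = 0.75 × √4 = 1.5000. Critical value z_{0.01} = 2.326.
Revised power = Φ(δ − 2.326) + Φ(−δ − 2.326) = Φ(-0.826) + Φ(-3.826) = 0.2043 + 0.0001 = 0.2044.

Power ≈ 0.204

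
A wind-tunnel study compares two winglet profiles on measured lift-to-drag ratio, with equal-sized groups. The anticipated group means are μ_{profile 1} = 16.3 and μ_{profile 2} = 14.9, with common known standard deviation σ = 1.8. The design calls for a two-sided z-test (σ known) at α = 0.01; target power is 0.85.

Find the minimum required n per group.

Standardized effect: d = |μ_{profile 1} − μ_{profile 2}| / σ = |16.3 − 14.9| / 1.8 = 0.7778
Set Φ(δ − 2.576) = 0.85; then δ − 2.576 = Φ⁻¹(0.85) = 1.036, giving δ = 3.612.
(The Φ(−δ − z_{α/2}) term is vanishingly small for δ > 0 and is dropped in the standard sample-size formula.)
δ = d·√(n/2) ⇒ n = 2(δ/d)² = 2 × (3.612 / 0.7778)² = 43.14.
Round up to the next whole unit.

n = 44 per group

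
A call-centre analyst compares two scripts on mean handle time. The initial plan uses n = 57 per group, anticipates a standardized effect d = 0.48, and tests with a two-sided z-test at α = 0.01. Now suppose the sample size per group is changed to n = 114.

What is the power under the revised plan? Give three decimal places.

Power ≈ 0.853

With n = 114 per group: δ = d·√(n/2) = 0.48 × √(114/2) = 3.6239. Critical value z_{0.005} = 2.576.
Revised power = Φ(δ − 2.576) + Φ(−δ − 2.576) = Φ(1.048) + Φ(-6.200) = 0.8527 + 0.0000 = 0.8527.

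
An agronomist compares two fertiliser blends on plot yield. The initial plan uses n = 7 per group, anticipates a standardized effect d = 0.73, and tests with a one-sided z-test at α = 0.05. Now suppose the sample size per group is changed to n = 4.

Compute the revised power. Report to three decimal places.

With n = 4 per group: δ = d·√(n/2) = 0.73 × √(4/2) = 1.0324. Critical value z_{0.05} = 1.645.
Revised power = P(Z > 1.645 − δ) = Φ(-0.612) = 0.2701.

Power ≈ 0.270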